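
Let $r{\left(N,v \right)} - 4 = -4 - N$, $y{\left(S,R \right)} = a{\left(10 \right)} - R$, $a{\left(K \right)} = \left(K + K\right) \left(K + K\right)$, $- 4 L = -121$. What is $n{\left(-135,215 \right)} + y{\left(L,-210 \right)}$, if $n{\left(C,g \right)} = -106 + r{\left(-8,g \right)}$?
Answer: $512$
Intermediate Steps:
$L = \frac{121}{4}$ ($L = \left(- \frac{1}{4}\right) \left(-121\right) = \frac{121}{4} \approx 30.25$)
$a{\left(K \right)} = 4 K^{2}$ ($a{\left(K \right)} = 2 K 2 K = 4 K^{2}$)
$y{\left(S,R \right)} = 400 - R$ ($y{\left(S,R \right)} = 4 \cdot 10^{2} - R = 4 \cdot 100 - R = 400 - R$)
$r{\left(N,v \right)} = - N$ ($r{\left(N,v \right)} = 4 - \left(4 + N\right) = - N$)
$n{\left(C,g \right)} = -98$ ($n{\left(C,g \right)} = -106 - -8 = -106 + 8 = -98$)
$n{\left(-135,215 \right)} + y{\left(L,-210 \right)} = -98 + \left(400 - -210\right) = -98 + \left(400 + 210\right) = -98 + 610 = 512$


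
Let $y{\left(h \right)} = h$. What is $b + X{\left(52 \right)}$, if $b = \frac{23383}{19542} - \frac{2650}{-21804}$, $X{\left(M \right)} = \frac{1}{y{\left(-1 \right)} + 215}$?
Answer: $\frac{1675204853}{1266445366} \approx 1.3228$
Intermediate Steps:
$X{\left(M \right)} = \frac{1}{214}$ ($X{\left(M \right)} = \frac{1}{-1 + 215} = \frac{1}{214}$)
$b = \frac{7800406}{5917969}$ ($b = 23383 \cdot \frac{1}{19542} - - \frac{1325}{10902} = \frac{23383}{19542} + \frac{1325}{10902} = \frac{7800406}{5917969} \approx 1.3181$)
$b + X{\left(52 \right)} = \frac{7800406}{5917969} + \frac{1}{214} = \frac{1675204853}{1266445366}$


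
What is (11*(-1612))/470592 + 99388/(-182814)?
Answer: -2083868981/3584616912 ≈ -0.58134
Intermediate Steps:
(11*(-1612))/470592 + 99388/(-182814) = -17732*1/470592 + 99388*(-1/182814) = -4433/117648 - 49694/91407 = -2083868981/3584616912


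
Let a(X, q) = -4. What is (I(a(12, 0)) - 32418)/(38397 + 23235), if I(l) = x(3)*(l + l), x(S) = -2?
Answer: -16201/30816 ≈ -0.52573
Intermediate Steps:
I(l) = -4*l (I(l) = -2*(l + l) = -4*l)
(I(a(12, 0)) - 32418)/(38397 + 23235) = (-4*(-4) - 32418)/(38397 + 23235) = (16 - 32418)/61632 = -32402*1/61632 = -16201/30816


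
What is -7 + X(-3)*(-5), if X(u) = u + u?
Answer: 23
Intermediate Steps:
X(u) = 2*u
-7 + X(-3)*(-5) = -7 + (2*(-3))*(-5) = -7 - 6*(-5) = -7 + 30 = 23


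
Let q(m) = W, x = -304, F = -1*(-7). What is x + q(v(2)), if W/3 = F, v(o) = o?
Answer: -283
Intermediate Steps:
F = 7
W = 21 (W = 3*7 = 21)
q(m) = 21
x + q(v(2)) = -304 + 21 = -283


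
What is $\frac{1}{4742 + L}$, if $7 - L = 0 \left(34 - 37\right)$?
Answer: $\frac{1}{4749} \approx 0.00021057$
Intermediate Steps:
$L = 7$ ($L = 7 - 0 \left(34 - 37\right) = 7 - 0 \left(-3\right) = 7 - 0 = 7 + 0 = 7$)
$\frac{1}{4742 + L} = \frac{1}{4742 + 7} = \frac{1}{4749}$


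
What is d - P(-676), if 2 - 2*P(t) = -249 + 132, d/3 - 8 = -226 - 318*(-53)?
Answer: 99697/2 ≈ 49849.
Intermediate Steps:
d = 49908 (d = 24 + 3*(-226 - 318*(-53)) = 24 + 3*(-226 + 16854) = 24 + 3*16628 = 24 + 49884 = 49908)
P(t) = 119/2 (P(t) = 1 - (-249 + 132)/2 = 1 - ½*(-117) = 1 + 117/2 = 119/2)
d - P(-676) = 49908 - 1*119/2 = 49908 - 119/2 = 99697/2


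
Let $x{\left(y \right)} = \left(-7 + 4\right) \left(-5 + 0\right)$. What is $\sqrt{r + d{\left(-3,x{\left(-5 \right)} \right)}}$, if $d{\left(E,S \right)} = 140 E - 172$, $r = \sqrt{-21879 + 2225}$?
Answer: $\sqrt{-592 + i \sqrt{19654}} \approx 2.8612 + 24.499 i$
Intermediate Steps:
$x{\left(y \right)} = 15$ ($x{\left(y \right)} = \left(-3\right) \left(-5\right) = 15$)
$r = i \sqrt{19654}$ ($r = \sqrt{-19654} = i \sqrt{19654} \approx 140.19 i$)
$d{\left(E,S \right)} = -172 + 140 E$
$\sqrt{r + d{\left(-3,x{\left(-5 \right)} \right)}} = \sqrt{i \sqrt{19654} + \left(-172 + 140 \left(-3\right)\right)} = \sqrt{i \sqrt{19654} - 592} = \sqrt{-592 + i \sqrt{19654}}$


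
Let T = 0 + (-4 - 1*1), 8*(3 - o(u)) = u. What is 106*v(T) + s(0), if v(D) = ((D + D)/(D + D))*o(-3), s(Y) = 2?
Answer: 1439/4 ≈ 359.75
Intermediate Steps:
o(u) = 3 - u/8
T = -5 (T = 0 + (-4 - 1) = 0 - 5 = -5)
v(D) = 27/8 (v(D) = ((D + D)/(D + D))*(3 - ⅛*(-3)) = ((2*D)/((2*D)))*(3 + 3/8) = ((2*D)*(1/(2*D)))*(27/8) = 1*(27/8) = 27/8)
106*v(T) + s(0) = 106*(27/8) + 2 = 1431/4 + 2 = 1439/4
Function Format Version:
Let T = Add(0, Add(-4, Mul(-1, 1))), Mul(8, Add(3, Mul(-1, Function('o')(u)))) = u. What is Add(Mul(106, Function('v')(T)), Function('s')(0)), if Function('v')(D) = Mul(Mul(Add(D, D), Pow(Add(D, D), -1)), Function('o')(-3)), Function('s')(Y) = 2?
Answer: Rational(1439, 4) ≈ 359.75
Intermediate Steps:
Function('o')(u) = Add(3, Mul(Rational(-1, 8), u))
T = -5 (T = Add(0, Add(-4, -1)) = Add(0, -5) = -5)
Function('v')(D) = Rational(27, 8) (Function('v')(D) = Mul(Mul(Add(D, D), Pow(Add(D, D), -1)), Add(3, Mul(Rational(-1, 8), -3))) = Mul(Mul(Mul(2, D), Pow(Mul(2, D), -1)), Add(3, Rational(3, 8))) = Mul(Mul(Mul(2, D), Mul(Rational(1, 2), Pow(D, -1))), Rational(27, 8)) = Mul(1, Rational(27, 8)) = Rational(27, 8))
Add(Mul(106, Function('v')(T)), Function('s')(0)) = Add(Mul(106, Rational(27, 8)), 2) = Add(Rational(1431, 4), 2) = Rational(1439, 4)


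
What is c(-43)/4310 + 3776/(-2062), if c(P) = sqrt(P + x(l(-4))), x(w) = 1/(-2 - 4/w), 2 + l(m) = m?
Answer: -1888/1031 + I*sqrt(7)/1724 ≈ -1.8312 + 0.0015347*I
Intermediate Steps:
l(m) = -2 + m
c(P) = sqrt(-3/4 + P) (c(P) = sqrt(P - (-2 - 4)/(4 + 2*(-2 - 4))) = sqrt(P - 1*(-6)/(4 + 2*(-6))) = sqrt(P - 1*(-6)/(4 - 12)) = sqrt(P - 1*(-6)/(-8)) = sqrt(P - 1*(-6)*(-1/8)) = sqrt(P - 3/4) = sqrt(-3/4 + P))
c(-43)/4310 + 3776/(-2062) = (sqrt(-3 + 4*(-43))/2)/4310 + 3776/(-2062) = (sqrt(-3 - 172)/2)*(1/4310) + 3776*(-1/2062) = (sqrt(-175)/2)*(1/4310) - 1888/1031 = ((5*I*sqrt(7))/2)*(1/4310) - 1888/1031 = (5*I*sqrt(7)/2)*(1/4310) - 1888/1031 = I*sqrt(7)/1724 - 1888/1031 = -1888/1031 + I*sqrt(7)/1724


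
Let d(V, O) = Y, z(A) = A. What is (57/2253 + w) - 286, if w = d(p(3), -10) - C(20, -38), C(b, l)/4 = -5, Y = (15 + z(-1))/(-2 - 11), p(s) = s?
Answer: -2607225/9763 ≈ -267.05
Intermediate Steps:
Y = -14/13 (Y = (15 - 1)/(-2 - 11) = 14/(-13) = 14*(-1/13) = -14/13 ≈ -1.0769)
d(V, O) = -14/13
C(b, l) = -20 (C(b, l) = 4*(-5) = -20)
w = 246/13 (w = -14/13 - 1*(-20) = -14/13 + 20 = 246/13 ≈ 18.923)
(57/2253 + w) - 286 = (57/2253 + 246/13) - 286 = (57*(1/2253) + 246/13) - 286 = (19/751 + 246/13) - 286 = 184993/9763 - 286 = -2607225/9763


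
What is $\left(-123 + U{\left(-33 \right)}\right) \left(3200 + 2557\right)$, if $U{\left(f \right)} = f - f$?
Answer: $-708111$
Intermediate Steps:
$U{\left(f \right)} = 0$
$\left(-123 + U{\left(-33 \right)}\right) \left(3200 + 2557\right) = \left(-123 + 0\right) \left(3200 + 2557\right) = \left(-123\right) 5757 = -708111$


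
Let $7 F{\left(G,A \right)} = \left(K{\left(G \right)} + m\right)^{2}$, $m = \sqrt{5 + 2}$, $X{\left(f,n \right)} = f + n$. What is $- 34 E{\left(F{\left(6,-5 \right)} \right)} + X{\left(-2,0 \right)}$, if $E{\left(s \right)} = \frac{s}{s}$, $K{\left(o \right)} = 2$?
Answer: $-36$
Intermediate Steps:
$m = \sqrt{7} \approx 2.6458$
$F{\left(G,A \right)} = \frac{\left(2 + \sqrt{7}\right)^{2}}{7}$
$E{\left(s \right)} = 1$
$- 34 E{\left(F{\left(6,-5 \right)} \right)} + X{\left(-2,0 \right)} = \left(-34\right) 1 + \left(-2 + 0\right) = -34 - 2 = -36$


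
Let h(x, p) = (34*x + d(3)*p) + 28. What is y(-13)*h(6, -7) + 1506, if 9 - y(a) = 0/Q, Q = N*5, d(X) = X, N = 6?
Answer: 3405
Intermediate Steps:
h(x, p) = 28 + 3*p + 34*x (h(x, p) = (34*x + 3*p) + 28 = (3*p + 34*x) + 28 = 28 + 3*p + 34*x)
Q = 30 (Q = 6*5 = 30)
y(a) = 9 (y(a) = 9 - 0/30 = 9 - 1*0 = 9 + 0 = 9)
y(-13)*h(6, -7) + 1506 = 9*(28 + 3*(-7) + 34*6) + 1506 = 9*(28 - 21 + 204) + 1506 = 9*211 + 1506 = 1899 + 1506 = 3405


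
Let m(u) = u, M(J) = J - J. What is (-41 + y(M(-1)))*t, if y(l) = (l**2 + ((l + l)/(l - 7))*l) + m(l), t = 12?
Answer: -492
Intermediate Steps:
M(J) = 0
y(l) = l + l**2 + 2*l**2/(-7 + l) (y(l) = (l**2 + ((l + l)/(l - 7))*l) + l = (l**2 + ((2*l)/(-7 + l))*l) + l = (l**2 + (2*l/(-7 + l))*l) + l = (l**2 + 2*l**2/(-7 + l)) + l = l + l**2 + 2*l**2/(-7 + l))
(-41 + y(M(-1)))*t = (-41 + 0*(-7 + 0**2 - 4*0)/(-7 + 0))*12 = (-41 + 0*(-7 + 0 + 0)/(-7))*12 = (-41 + 0*(-1/7)*(-7))*12 = (-41 + 0)*12 = -41*12 = -492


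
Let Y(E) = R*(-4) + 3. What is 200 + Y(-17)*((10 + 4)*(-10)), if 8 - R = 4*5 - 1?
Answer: -6380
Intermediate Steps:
R = -11 (R = 8 - (4*5 - 1) = 8 - (20 - 1) = 8 - 1*19 = 8 - 19 = -11)
Y(E) = 47 (Y(E) = -11*(-4) + 3 = 44 + 3 = 47)
200 + Y(-17)*((10 + 4)*(-10)) = 200 + 47*((10 + 4)*(-10)) = 200 + 47*(14*(-10)) = 200 + 47*(-140) = 200 - 6580 = -6380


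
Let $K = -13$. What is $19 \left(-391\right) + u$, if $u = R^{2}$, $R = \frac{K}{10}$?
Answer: $- \frac{742731}{100} \approx -7427.3$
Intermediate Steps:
$R = - \frac{13}{10} \approx -1.3$
$u = \frac{169}{100}$ ($u = \left(- \frac{13}{10}\right)^{2} = \frac{169}{100} \approx 1.69$)
$19 \left(-391\right) + u = 19 \left(-391\right) + \frac{169}{100} = -7429 + \frac{169}{100} = - \frac{742731}{100}$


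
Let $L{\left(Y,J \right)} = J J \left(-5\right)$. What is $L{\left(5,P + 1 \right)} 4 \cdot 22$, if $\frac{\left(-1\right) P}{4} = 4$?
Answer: $-99000$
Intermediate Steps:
$P = -16$ ($P = \left(-4\right) 4 = -16$)
$L{\left(Y,J \right)} = - 5 J^{2}$ ($L{\left(Y,J \right)} = J^{2} \left(-5\right) = - 5 J^{2}$)
$L{\left(5,P + 1 \right)} 4 \cdot 22 = - 5 \left(-16 + 1\right)^{2} \cdot 4 \cdot 22 = - 5 \left(-15\right)^{2} \cdot 4 \cdot 22 = \left(-5\right) 225 \cdot 4 \cdot 22 = \left(-1125\right) 4 \cdot 22 = \left(-4500\right) 22 = -99000$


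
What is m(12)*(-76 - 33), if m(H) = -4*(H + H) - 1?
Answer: 10573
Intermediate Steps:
m(H) = -1 - 8*H (m(H) = -8*H - 1 = -1 - 8*H)
m(12)*(-76 - 33) = (-1 - 8*12)*(-76 - 33) = (-1 - 96)*(-109) = -97*(-109) = 10573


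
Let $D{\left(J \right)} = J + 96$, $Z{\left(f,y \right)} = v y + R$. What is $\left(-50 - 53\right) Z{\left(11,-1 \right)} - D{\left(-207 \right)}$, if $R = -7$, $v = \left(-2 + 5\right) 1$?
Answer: $1141$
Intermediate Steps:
$v = 3$ ($v = 3 \cdot 1 = 3$)
$Z{\left(f,y \right)} = -7 + 3 y$ ($Z{\left(f,y \right)} = 3 y - 7 = -7 + 3 y$)
$D{\left(J \right)} = 96 + J$
$\left(-50 - 53\right) Z{\left(11,-1 \right)} - D{\left(-207 \right)} = \left(-50 - 53\right) \left(-7 + 3 \left(-1\right)\right) - \left(96 - 207\right) = - 103 \left(-7 - 3\right) - -111 = \left(-103\right) \left(-10\right) + 111 = 1030 + 111 = 1141$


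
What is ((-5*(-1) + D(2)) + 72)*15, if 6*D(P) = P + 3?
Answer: 2335/2 ≈ 1167.5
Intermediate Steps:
D(P) = ½ + P/6 (D(P) = (P + 3)/6 = (3 + P)/6 = ½ + P/6)
((-5*(-1) + D(2)) + 72)*15 = ((-5*(-1) + (½ + (⅙)*2)) + 72)*15 = ((5 + (½ + ⅓)) + 72)*15 = ((5 + ⅚) + 72)*15 = (35/6 + 72)*15 = (467/6)*15 = 2335/2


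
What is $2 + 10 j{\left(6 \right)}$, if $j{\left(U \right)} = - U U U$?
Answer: $-2158$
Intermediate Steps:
$j{\left(U \right)} = - U^{3}$ ($j{\left(U \right)} = - U^{2} U = - U^{3}$)
$2 + 10 j{\left(6 \right)} = 2 + 10 \left(- 6^{3}\right) = 2 + 10 \left(\left(-1\right) 216\right) = 2 + 10 \left(-216\right) = 2 - 2160 = -2158$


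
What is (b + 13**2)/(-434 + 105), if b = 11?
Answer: -180/329 ≈ -0.54711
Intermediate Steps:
(b + 13**2)/(-434 + 105) = (11 + 13**2)/(-434 + 105) = (11 + 169)/(-329) = 180*(-1/329) = -180/329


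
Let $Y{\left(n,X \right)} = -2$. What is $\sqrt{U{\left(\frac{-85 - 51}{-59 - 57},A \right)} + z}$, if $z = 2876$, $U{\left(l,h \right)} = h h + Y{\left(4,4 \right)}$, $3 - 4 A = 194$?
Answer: $\frac{\sqrt{82465}}{4} \approx 71.792$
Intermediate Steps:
$A = - \frac{191}{4}$ ($A = \frac{3}{4} - \frac{97}{2} = - \frac{191}{4} \approx -47.75$)
$U{\left(l,h \right)} = -2 + h^{2}$ ($U{\left(l,h \right)} = h h - 2 = h^{2} - 2 = -2 + h^{2}$)
$\sqrt{U{\left(\frac{-85 - 51}{-59 - 57},A \right)} + z} = \sqrt{\left(-2 + \left(- \frac{191}{4}\right)^{2}\right) + 2876} = \sqrt{\left(-2 + \frac{36481}{16}\right) + 2876} = \sqrt{\frac{36449}{16} + 2876} = \sqrt{\frac{82465}{16}} = \frac{\sqrt{82465}}{4}$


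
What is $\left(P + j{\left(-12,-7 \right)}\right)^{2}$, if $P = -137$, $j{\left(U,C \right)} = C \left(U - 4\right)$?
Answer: $625$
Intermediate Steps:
$j{\left(U,C \right)} = C \left(-4 + U\right)$
$\left(P + j{\left(-12,-7 \right)}\right)^{2} = \left(-137 - 7 \left(-4 - 12\right)\right)^{2} = \left(-137 - -112\right)^{2} = \left(-137 + 112\right)^{2} = \left(-25\right)^{2} = 625$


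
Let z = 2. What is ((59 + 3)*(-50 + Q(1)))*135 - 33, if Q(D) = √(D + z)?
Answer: -418533 + 8370*√3 ≈ -4.0404e+5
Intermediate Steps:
Q(D) = √(2 + D) (Q(D) = √(D + 2) = √(2 + D))
((59 + 3)*(-50 + Q(1)))*135 - 33 = ((59 + 3)*(-50 + √(2 + 1)))*135 - 33 = (62*(-50 + √3))*135 - 33 = (-3100 + 62*√3)*135 - 33 = (-418500 + 8370*√3) - 33 = -418533 + 8370*√3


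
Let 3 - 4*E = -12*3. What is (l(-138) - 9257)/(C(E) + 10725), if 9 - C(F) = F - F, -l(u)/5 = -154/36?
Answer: -166241/193212 ≈ -0.86041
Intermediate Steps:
l(u) = 385/18 (l(u) = -(-770)/36 = -5*(-77/18) = 385/18)
E = 39/4 (E = 3/4 - (-3)*3 = 3/4 - 1/4*(-36) = 3/4 + 9 = 39/4 ≈ 9.7500)
C(F) = 9 (C(F) = 9 - (F - F) = 9 - 1*0 = 9 + 0 = 9)
(l(-138) - 9257)/(C(E) + 10725) = (385/18 - 9257)/(9 + 10725) = -166241/18/10734 = -166241/18*1/10734 = -166241/193212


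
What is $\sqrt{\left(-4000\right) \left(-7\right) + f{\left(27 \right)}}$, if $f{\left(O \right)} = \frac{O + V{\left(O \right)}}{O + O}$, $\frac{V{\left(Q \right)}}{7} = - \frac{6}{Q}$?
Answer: $\frac{\sqrt{81649374}}{54} \approx 167.33$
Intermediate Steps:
$V{\left(Q \right)} = - \frac{42}{Q}$ ($V{\left(Q \right)} = 7 \left(- \frac{6}{Q}\right) = - \frac{42}{Q}$)
$f{\left(O \right)} = \frac{O - \frac{42}{O}}{2 O}$ ($f{\left(O \right)} = \frac{O - \frac{42}{O}}{O + O} = \frac{O - \frac{42}{O}}{2 O}$)
$\sqrt{\left(-4000\right) \left(-7\right) + f{\left(27 \right)}} = \sqrt{\left(-4000\right) \left(-7\right) + \left(\frac{1}{2} - \frac{21}{729}\right)} = \sqrt{28000 + \left(\frac{1}{2} - \frac{7}{243}\right)} = \sqrt{28000 + \frac{229}{486}} = \sqrt{\frac{13608229}{486}} = \frac{\sqrt{81649374}}{54}$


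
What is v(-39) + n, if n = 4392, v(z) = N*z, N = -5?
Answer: 4587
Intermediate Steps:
v(z) = -5*z
v(-39) + n = -5*(-39) + 4392 = 195 + 4392 = 4587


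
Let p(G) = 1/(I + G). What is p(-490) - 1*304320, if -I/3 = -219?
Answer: -50821439/167 ≈ -3.0432e+5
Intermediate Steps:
I = 657 (I = -3*(-219) = 657)
p(G) = 1/(657 + G)
p(-490) - 1*304320 = 1/(657 - 490) - 1*304320 = 1/167 - 304320 = -50821439/167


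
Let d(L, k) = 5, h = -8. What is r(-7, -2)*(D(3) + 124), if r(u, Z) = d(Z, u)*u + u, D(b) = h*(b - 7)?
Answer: -6552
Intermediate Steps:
D(b) = 56 - 8*b (D(b) = -8*(b - 7) = -8*(-7 + b) = 56 - 8*b)
r(u, Z) = 6*u (r(u, Z) = 5*u + u = 6*u)
r(-7, -2)*(D(3) + 124) = (6*(-7))*((56 - 8*3) + 124) = -42*((56 - 24) + 124) = -42*(32 + 124) = -42*156 = -6552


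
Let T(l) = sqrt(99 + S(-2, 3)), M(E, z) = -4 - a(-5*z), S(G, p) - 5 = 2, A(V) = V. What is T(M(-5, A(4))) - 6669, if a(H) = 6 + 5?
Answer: -6669 + sqrt(106) ≈ -6658.7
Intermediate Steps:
a(H) = 11
S(G, p) = 7 (S(G, p) = 5 + 2 = 7)
M(E, z) = -15 (M(E, z) = -4 - 1*11 = -4 - 11 = -15)
T(l) = sqrt(106) (T(l) = sqrt(99 + 7) = sqrt(106))
T(M(-5, A(4))) - 6669 = sqrt(106) - 6669 = -6669 + sqrt(106)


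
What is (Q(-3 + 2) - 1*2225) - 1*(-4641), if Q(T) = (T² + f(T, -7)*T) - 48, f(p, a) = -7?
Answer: 2376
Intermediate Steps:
Q(T) = -48 + T² - 7*T (Q(T) = (T² - 7*T) - 48 = -48 + T² - 7*T)
(Q(-3 + 2) - 1*2225) - 1*(-4641) = ((-48 + (-3 + 2)² - 7*(-3 + 2)) - 1*2225) - 1*(-4641) = ((-48 + (-1)² - 7*(-1)) - 2225) + 4641 = ((-48 + 1 + 7) - 2225) + 4641 = (-40 - 2225) + 4641 = -2265 + 4641 = 2376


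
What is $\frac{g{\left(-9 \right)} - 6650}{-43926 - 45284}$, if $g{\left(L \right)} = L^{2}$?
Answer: $\frac{6569}{89210} \approx 0.073635$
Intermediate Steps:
$\frac{g{\left(-9 \right)} - 6650}{-43926 - 45284} = \frac{\left(-9\right)^{2} - 6650}{-43926 - 45284} = \frac{81 - 6650}{-89210} = \left(-6569\right) \left(- \frac{1}{89210}\right) = \frac{6569}{89210}$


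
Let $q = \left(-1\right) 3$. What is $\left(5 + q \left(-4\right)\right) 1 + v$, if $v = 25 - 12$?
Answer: $30$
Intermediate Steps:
$v = 13$ ($v = 25 - 12 = 13$)
$q = -3$
$\left(5 + q \left(-4\right)\right) 1 + v = \left(5 - -12\right) 1 + 13 = \left(5 + 12\right) 1 + 13 = 17 \cdot 1 + 13 = 17 + 13 = 30$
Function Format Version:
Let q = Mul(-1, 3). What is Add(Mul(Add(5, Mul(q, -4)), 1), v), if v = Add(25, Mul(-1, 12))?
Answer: 30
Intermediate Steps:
v = 13 (v = Add(25, -12) = 13)
q = -3
Add(Mul(Add(5, Mul(q, -4)), 1), v) = Add(Mul(Add(5, Mul(-3, -4)), 1), 13) = Add(Mul(Add(5, 12), 1), 13) = Add(Mul(17, 1), 13) = Add(17, 13) = 30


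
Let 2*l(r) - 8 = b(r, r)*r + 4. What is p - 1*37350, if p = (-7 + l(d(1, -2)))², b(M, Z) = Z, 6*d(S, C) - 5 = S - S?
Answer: -193620191/5184 ≈ -37350.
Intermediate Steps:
d(S, C) = ⅚ (d(S, C) = ⅚ + (S - S)/6 = ⅚ + (⅙)*0 = ⅚ + 0 = ⅚)
l(r) = 6 + r²/2 (l(r) = 4 + (r*r + 4)/2 = 4 + (r² + 4)/2 = 4 + (4 + r²)/2 = 4 + (2 + r²/2) = 6 + r²/2)
p = 2209/5184 (p = (-7 + (6 + (⅚)²/2))² = (-7 + (6 + (½)*(25/36)))² = (-7 + (6 + 25/72))² = (-7 + 457/72)² = (-47/72)² = 2209/5184 ≈ 0.42612)
p - 1*37350 = 2209/5184 - 1*37350 = 2209/5184 - 37350 = -193620191/5184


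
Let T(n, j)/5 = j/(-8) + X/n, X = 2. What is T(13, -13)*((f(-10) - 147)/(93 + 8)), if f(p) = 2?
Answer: -134125/10504 ≈ -12.769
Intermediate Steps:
T(n, j) = 10/n - 5*j/8 (T(n, j) = 5*(j/(-8) + 2/n) = 5*(j*(-⅛) + 2/n) = 5*(-j/8 + 2/n) = 5*(2/n - j/8) = 10/n - 5*j/8)
T(13, -13)*((f(-10) - 147)/(93 + 8)) = (10/13 - 5/8*(-13))*((2 - 147)/(93 + 8)) = (10*(1/13) + 65/8)*(-145/101) = (10/13 + 65/8)*(-145*1/101) = (925/104)*(-145/101) = -134125/10504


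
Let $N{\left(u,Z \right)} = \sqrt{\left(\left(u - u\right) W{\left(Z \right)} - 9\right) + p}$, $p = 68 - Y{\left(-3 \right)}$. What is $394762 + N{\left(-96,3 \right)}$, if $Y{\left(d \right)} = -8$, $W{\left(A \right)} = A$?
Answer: $394762 + \sqrt{67} \approx 3.9477 \cdot 10^{5}$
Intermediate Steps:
$p = 76$ ($p = 68 - -8 = 68 + 8 = 76$)
$N{\left(u,Z \right)} = \sqrt{67}$ ($N{\left(u,Z \right)} = \sqrt{\left(\left(u - u\right) Z - 9\right) + 76} = \sqrt{\left(0 Z - 9\right) + 76} = \sqrt{\left(0 - 9\right) + 76} = \sqrt{-9 + 76} = \sqrt{67}$)
$394762 + N{\left(-96,3 \right)} = 394762 + \sqrt{67}$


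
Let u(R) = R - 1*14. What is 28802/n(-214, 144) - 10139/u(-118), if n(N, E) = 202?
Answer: 2924971/13332 ≈ 219.39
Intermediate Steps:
u(R) = -14 + R (u(R) = R - 14 = -14 + R)
28802/n(-214, 144) - 10139/u(-118) = 28802/202 - 10139/(-14 - 118) = 28802*(1/202) - 10139/(-132) = 14401/101 - 10139*(-1/132) = 14401/101 + 10139/132 = 2924971/13332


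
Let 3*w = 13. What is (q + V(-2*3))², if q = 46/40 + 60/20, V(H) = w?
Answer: 259081/3600 ≈ 71.967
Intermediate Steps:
w = 13/3 (w = (⅓)*13 = 13/3 ≈ 4.3333)
V(H) = 13/3
q = 83/20 (q = 46*(1/40) + 60*(1/20) = 23/20 + 3 = 83/20 ≈ 4.1500)
(q + V(-2*3))² = (83/20 + 13/3)² = (509/60)² = 259081/3600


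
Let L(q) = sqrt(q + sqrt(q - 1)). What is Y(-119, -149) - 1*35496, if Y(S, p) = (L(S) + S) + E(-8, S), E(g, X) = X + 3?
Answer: -35731 + sqrt(-119 + 2*I*sqrt(30)) ≈ -35731.0 + 10.92*I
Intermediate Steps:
E(g, X) = 3 + X
L(q) = sqrt(q + sqrt(-1 + q))
Y(S, p) = 3 + sqrt(S + sqrt(-1 + S)) + 2*S (Y(S, p) = (sqrt(S + sqrt(-1 + S)) + S) + (3 + S) = (S + sqrt(S + sqrt(-1 + S))) + (3 + S) = 3 + sqrt(S + sqrt(-1 + S)) + 2*S)
Y(-119, -149) - 1*35496 = (3 + sqrt(-119 + sqrt(-1 - 119)) + 2*(-119)) - 1*35496 = (3 + sqrt(-119 + sqrt(-120)) - 238) - 35496 = (3 + sqrt(-119 + 2*I*sqrt(30)) - 238) - 35496 = (-235 + sqrt(-119 + 2*I*sqrt(30))) - 35496 = -35731 + sqrt(-119 + 2*I*sqrt(30))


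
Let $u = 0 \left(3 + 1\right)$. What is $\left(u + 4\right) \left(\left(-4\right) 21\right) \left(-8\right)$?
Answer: $2688$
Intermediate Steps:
$u = 0$ ($u = 0 \cdot 4 = 0$)
$\left(u + 4\right) \left(\left(-4\right) 21\right) \left(-8\right) = \left(0 + 4\right) \left(\left(-4\right) 21\right) \left(-8\right) = 4 \left(-84\right) \left(-8\right) = \left(-336\right) \left(-8\right) = 2688$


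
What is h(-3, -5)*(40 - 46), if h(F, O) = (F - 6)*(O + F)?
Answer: -432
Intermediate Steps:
h(F, O) = (-6 + F)*(F + O)
h(-3, -5)*(40 - 46) = ((-3)² - 6*(-3) - 6*(-5) - 3*(-5))*(40 - 46) = (9 + 18 + 30 + 15)*(-6) = 72*(-6) = -432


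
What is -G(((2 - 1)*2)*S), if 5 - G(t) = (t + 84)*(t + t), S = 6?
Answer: 2299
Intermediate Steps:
G(t) = 5 - 2*t*(84 + t) (G(t) = 5 - (t + 84)*(t + t) = 5 - (84 + t)*2*t = 5 - 2*t*(84 + t))
-G(((2 - 1)*2)*S) = -(5 - 168*(2 - 1)*2*6 - 2*144*(2 - 1)²) = -(5 - 168*1*2*6 - 2*((1*2)*6)²) = -(5 - 336*6 - 2*(2*6)²) = -(5 - 168*12 - 2*12²) = -(5 - 2016 - 2*144) = -(5 - 2016 - 288) = -1*(-2299) = 2299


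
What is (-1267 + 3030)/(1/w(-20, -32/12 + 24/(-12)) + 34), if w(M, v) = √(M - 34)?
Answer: 3236868/62425 + 5289*I*√6/62425 ≈ 51.852 + 0.20753*I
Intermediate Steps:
w(M, v) = √(-34 + M)
(-1267 + 3030)/(1/w(-20, -32/12 + 24/(-12)) + 34) = (-1267 + 3030)/(1/(√(-34 - 20)) + 34) = 1763/(1/(√(-54)) + 34) = 1763/(1/(3*I*√6) + 34) = 1763/(-I*√6/18 + 34) = 1763/(34 - I*√6/18)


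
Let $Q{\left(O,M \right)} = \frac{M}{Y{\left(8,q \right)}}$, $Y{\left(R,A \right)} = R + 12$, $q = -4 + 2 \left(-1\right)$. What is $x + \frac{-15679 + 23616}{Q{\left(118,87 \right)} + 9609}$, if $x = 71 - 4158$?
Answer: $- \frac{785636489}{192267} \approx -4086.2$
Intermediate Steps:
$q = -6$ ($q = -4 - 2 = -6$)
$Y{\left(R,A \right)} = 12 + R$
$x = -4087$ ($x = 71 - 4158 = -4087$)
$Q{\left(O,M \right)} = \frac{M}{20}$ ($Q{\left(O,M \right)} = \frac{M}{12 + 8} = \frac{M}{20}$)
$x + \frac{-15679 + 23616}{Q{\left(118,87 \right)} + 9609} = -4087 + \frac{-15679 + 23616}{\frac{1}{20} \cdot 87 + 9609} = -4087 + \frac{7937}{\frac{87}{20} + 9609} = -4087 + \frac{7937}{\frac{192267}{20}} = -4087 + 7937 \cdot \frac{20}{192267} = -4087 + \frac{158740}{192267} = - \frac{785636489}{192267}$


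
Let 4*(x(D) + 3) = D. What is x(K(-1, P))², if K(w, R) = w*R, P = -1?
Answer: 121/16 ≈ 7.5625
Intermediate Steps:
K(w, R) = R*w
x(D) = -3 + D/4
x(K(-1, P))² = (-3 + (-1*(-1))/4)² = (-3 + (¼)*1)² = (-3 + ¼)² = (-11/4)² = 121/16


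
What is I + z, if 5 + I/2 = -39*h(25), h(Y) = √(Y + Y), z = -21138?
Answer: -21148 - 390*√2 ≈ -21700.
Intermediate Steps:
h(Y) = √2*√Y (h(Y) = √(2*Y) = √2*√Y)
I = -10 - 390*√2 (I = -10 + 2*(-39*√2*√25) = -10 + 2*(-39*√2*5) = -10 + 2*(-195*√2) = -10 - 390*√2 ≈ -561.54)
I + z = (-10 - 390*√2) - 21138 = -21148 - 390*√2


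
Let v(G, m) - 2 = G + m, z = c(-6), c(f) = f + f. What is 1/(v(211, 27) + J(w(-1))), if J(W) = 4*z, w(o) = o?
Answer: 1/192 ≈ 0.0052083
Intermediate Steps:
c(f) = 2*f
z = -12 (z = 2*(-6) = -12)
J(W) = -48 (J(W) = 4*(-12) = -48)
v(G, m) = 2 + G + m (v(G, m) = 2 + (G + m) = 2 + G + m)
1/(v(211, 27) + J(w(-1))) = 1/((2 + 211 + 27) - 48) = 1/(240 - 48) = 1/192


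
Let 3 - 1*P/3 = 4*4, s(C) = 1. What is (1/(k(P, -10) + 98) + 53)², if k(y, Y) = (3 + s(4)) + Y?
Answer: 23785129/8464 ≈ 2810.2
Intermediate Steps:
P = -39 (P = 9 - 12*4 = 9 - 3*16 = 9 - 48 = -39)
k(y, Y) = 4 + Y (k(y, Y) = (3 + 1) + Y = 4 + Y)
(1/(k(P, -10) + 98) + 53)² = (1/((4 - 10) + 98) + 53)² = (1/(-6 + 98) + 53)² = (1/92 + 53)² = (4877/92)² = 23785129/8464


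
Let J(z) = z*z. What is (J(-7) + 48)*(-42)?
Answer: -4074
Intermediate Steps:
J(z) = z²
(J(-7) + 48)*(-42) = ((-7)² + 48)*(-42) = (49 + 48)*(-42) = 97*(-42) = -4074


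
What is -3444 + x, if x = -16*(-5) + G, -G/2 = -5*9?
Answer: -3274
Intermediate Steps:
G = 90 (G = -(-10)*9 = -2*(-45) = 90)
x = 170 (x = -16*(-5) + 90 = 80 + 90 = 170)
-3444 + x = -3444 + 170 = -3274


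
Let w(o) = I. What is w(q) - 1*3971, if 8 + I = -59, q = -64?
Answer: -4038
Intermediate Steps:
I = -67 (I = -8 - 59 = -67)
w(o) = -67
w(q) - 1*3971 = -67 - 1*3971 = -67 - 3971 = -4038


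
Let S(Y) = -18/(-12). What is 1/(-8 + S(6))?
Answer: -2/13 ≈ -0.15385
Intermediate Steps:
S(Y) = 3/2 (S(Y) = -18*(-1/12) = 3/2)
1/(-8 + S(6)) = 1/(-8 + 3/2) = 1/(-13/2) = -2/13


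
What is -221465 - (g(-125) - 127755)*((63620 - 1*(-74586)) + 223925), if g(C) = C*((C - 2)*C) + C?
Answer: 764912793940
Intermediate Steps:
g(C) = C + C²*(-2 + C) (g(C) = C*((-2 + C)*C) + C = C*(C*(-2 + C)) + C = C²*(-2 + C) + C = C + C²*(-2 + C))
-221465 - (g(-125) - 127755)*((63620 - 1*(-74586)) + 223925) = -221465 - (-125*(1 + (-125)² - 2*(-125)) - 127755)*((63620 - 1*(-74586)) + 223925) = -221465 - (-125*(1 + 15625 + 250) - 127755)*((63620 + 74586) + 223925) = -221465 - (-125*15876 - 127755)*(138206 + 223925) = -221465 - (-1984500 - 127755)*362131 = -221465 - (-2112255)*362131 = -221465 - 1*(-764913015405) = -221465 + 764913015405 = 764912793940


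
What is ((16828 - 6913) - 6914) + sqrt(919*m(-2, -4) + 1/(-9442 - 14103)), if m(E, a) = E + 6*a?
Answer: 3001 + 3*I*sqrt(1471782857655)/23545 ≈ 3001.0 + 154.58*I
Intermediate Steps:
((16828 - 6913) - 6914) + sqrt(919*m(-2, -4) + 1/(-9442 - 14103)) = ((16828 - 6913) - 6914) + sqrt(919*(-2 + 6*(-4)) + 1/(-9442 - 14103)) = (9915 - 6914) + sqrt(919*(-2 - 24) + 1/(-23545)) = 3001 + sqrt(919*(-26) - 1/23545) = 3001 + sqrt(-23894 - 1/23545) = 3001 + sqrt(-562584231/23545) = 3001 + 3*I*sqrt(1471782857655)/23545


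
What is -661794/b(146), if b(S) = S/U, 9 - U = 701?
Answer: 228980724/73 ≈ 3.1367e+6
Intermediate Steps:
U = -692 (U = 9 - 1*701 = 9 - 701 = -692)
b(S) = -S/692 (b(S) = S/(-692) = S*(-1/692) = -S/692)
-661794/b(146) = -661794/((-1/692*146)) = -661794/(-73/346) = -661794*(-346/73) = 228980724/73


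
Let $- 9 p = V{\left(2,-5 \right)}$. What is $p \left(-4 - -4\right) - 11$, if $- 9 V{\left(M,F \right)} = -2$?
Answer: $-11$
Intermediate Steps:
$V{\left(M,F \right)} = \frac{2}{9}$ ($V{\left(M,F \right)} = \left(- \frac{1}{9}\right) \left(-2\right) = \frac{2}{9}$)
$p = - \frac{2}{81}$ ($p = \left(- \frac{1}{9}\right) \frac{2}{9} = - \frac{2}{81} \approx -0.024691$)
$p \left(-4 - -4\right) - 11 = - \frac{2 \left(-4 - -4\right)}{81} - 11 = - \frac{2 \left(-4 + 4\right)}{81} - 11 = \left(- \frac{2}{81}\right) 0 - 11 = 0 - 11 = -11$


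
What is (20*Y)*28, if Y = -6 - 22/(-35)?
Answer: -3008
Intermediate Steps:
Y = -188/35 (Y = -6 - 22*(-1/35) = -6 + 22/35 = -188/35 ≈ -5.3714)
(20*Y)*28 = (20*(-188/35))*28 = -752/7*28 = -3008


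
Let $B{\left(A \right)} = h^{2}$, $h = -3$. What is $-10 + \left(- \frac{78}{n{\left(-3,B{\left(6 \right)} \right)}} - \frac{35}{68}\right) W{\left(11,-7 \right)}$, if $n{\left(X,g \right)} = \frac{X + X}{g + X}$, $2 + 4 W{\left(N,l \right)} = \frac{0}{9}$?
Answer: $- \frac{6629}{136} \approx -48.743$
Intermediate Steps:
$W{\left(N,l \right)} = - \frac{1}{2}$ ($W{\left(N,l \right)} = - \frac{1}{2} + \frac{0 \cdot \frac{1}{9}}{4} = - \frac{1}{2} + \frac{1}{4} \cdot 0 = - \frac{1}{2} + 0 = - \frac{1}{2}$)
$B{\left(A \right)} = 9$ ($B{\left(A \right)} = \left(-3\right)^{2} = 9$)
$n{\left(X,g \right)} = \frac{2 X}{X + g}$
$-10 + \left(- \frac{78}{n{\left(-3,B{\left(6 \right)} \right)}} - \frac{35}{68}\right) W{\left(11,-7 \right)} = -10 + \left(- \frac{78}{2 \left(-3\right) \frac{1}{-3 + 9}} - \frac{35}{68}\right) \left(- \frac{1}{2}\right) = -10 + \left(- \frac{78}{2 \left(-3\right) \frac{1}{6}} - \frac{35}{68}\right) \left(- \frac{1}{2}\right) = -10 + \left(- \frac{78}{-1} - \frac{35}{68}\right) \left(- \frac{1}{2}\right) = -10 + \left(\left(-78\right) \left(-1\right) - \frac{35}{68}\right) \left(- \frac{1}{2}\right) = -10 + \left(78 - \frac{35}{68}\right) \left(- \frac{1}{2}\right) = -10 + \frac{5269}{68} \left(- \frac{1}{2}\right) = -10 - \frac{5269}{136} = - \frac{6629}{136}$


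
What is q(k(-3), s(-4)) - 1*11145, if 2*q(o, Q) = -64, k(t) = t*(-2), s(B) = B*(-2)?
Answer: -11177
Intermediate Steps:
s(B) = -2*B
k(t) = -2*t
q(o, Q) = -32 (q(o, Q) = (½)*(-64) = -32)
q(k(-3), s(-4)) - 1*11145 = -32 - 1*11145 = -32 - 11145 = -11177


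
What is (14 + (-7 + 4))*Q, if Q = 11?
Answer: 121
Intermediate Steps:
(14 + (-7 + 4))*Q = (14 + (-7 + 4))*11 = (14 - 3)*11 = 11*11 = 121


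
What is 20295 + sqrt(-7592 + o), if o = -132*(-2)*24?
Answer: 20295 + 2*I*sqrt(314) ≈ 20295.0 + 35.44*I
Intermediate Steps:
o = 6336 (o = -22*(-12)*24 = 264*24 = 6336)
20295 + sqrt(-7592 + o) = 20295 + sqrt(-7592 + 6336) = 20295 + sqrt(-1256) = 20295 + 2*I*sqrt(314)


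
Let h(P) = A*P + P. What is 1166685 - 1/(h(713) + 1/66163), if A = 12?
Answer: 715486899122717/613264848 ≈ 1.1667e+6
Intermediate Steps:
h(P) = 13*P (h(P) = 12*P + P = 13*P)
1166685 - 1/(h(713) + 1/66163) = 1166685 - 1/(13*713 + 1/66163) = 1166685 - 1/(9269 + 1/66163) = 1166685 - 1/613264848/66163 = 1166685 - 1*66163/613264848 = 1166685 - 66163/613264848 = 715486899122717/613264848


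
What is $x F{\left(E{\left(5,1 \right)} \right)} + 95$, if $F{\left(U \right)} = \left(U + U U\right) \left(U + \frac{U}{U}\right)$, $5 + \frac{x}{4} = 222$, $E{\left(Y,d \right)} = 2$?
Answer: $15719$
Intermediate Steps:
$x = 868$ ($x = -20 + 4 \cdot 222 = -20 + 888 = 868$)
$F{\left(U \right)} = \left(1 + U\right) \left(U + U^{2}\right)$ ($F{\left(U \right)} = \left(U + U^{2}\right) \left(U + 1\right) = \left(U + U^{2}\right) \left(1 + U\right) = \left(1 + U\right) \left(U + U^{2}\right)$)
$x F{\left(E{\left(5,1 \right)} \right)} + 95 = 868 \cdot 2 \left(1 + 2\right)^{2} + 95 = 868 \cdot 2 \cdot 3^{2} + 95 = 868 \cdot 2 \cdot 9 + 95 = 868 \cdot 18 + 95 = 15624 + 95 = 15719$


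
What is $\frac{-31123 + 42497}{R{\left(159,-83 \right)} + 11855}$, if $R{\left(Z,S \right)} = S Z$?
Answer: $- \frac{517}{61} \approx -8.4754$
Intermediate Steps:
$\frac{-31123 + 42497}{R{\left(159,-83 \right)} + 11855} = \frac{-31123 + 42497}{\left(-83\right) 159 + 11855} = \frac{11374}{-13197 + 11855} = \frac{11374}{-1342} = 11374 \left(- \frac{1}{1342}\right) = - \frac{517}{61}$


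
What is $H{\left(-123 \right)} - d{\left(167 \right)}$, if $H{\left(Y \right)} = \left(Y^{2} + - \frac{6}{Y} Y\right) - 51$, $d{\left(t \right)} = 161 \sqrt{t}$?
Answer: $15072 - 161 \sqrt{167} \approx 12991.0$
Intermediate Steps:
$H{\left(Y \right)} = -57 + Y^{2}$ ($H{\left(Y \right)} = \left(Y^{2} - 6\right) - 51 = \left(-6 + Y^{2}\right) - 51 = -57 + Y^{2}$)
$H{\left(-123 \right)} - d{\left(167 \right)} = \left(-57 + \left(-123\right)^{2}\right) - 161 \sqrt{167} = \left(-57 + 15129\right) - 161 \sqrt{167} = 15072 - 161 \sqrt{167}$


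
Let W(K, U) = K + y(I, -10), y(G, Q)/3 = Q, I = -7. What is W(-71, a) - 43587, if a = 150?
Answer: -43688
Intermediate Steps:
y(G, Q) = 3*Q
W(K, U) = -30 + K (W(K, U) = K + 3*(-10) = K - 30 = -30 + K)
W(-71, a) - 43587 = (-30 - 71) - 43587 = -101 - 43587 = -43688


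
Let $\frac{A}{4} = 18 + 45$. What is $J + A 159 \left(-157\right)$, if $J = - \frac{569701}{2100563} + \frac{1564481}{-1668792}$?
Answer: $- \frac{22051357060294623691}{3505402729896} \approx -6.2907 \cdot 10^{6}$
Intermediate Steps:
$J = - \frac{4237003373995}{3505402729896}$ ($J = \left(-569701\right) \frac{1}{2100563} + 1564481 \left(- \frac{1}{1668792}\right) = - \frac{569701}{2100563} - \frac{1564481}{1668792} = - \frac{4237003373995}{3505402729896} \approx -1.2087$)
$A = 252$ ($A = 4 \left(18 + 45\right) = 4 \cdot 63 = 252$)
$J + A 159 \left(-157\right) = - \frac{4237003373995}{3505402729896} + 252 \cdot 159 \left(-157\right) = - \frac{4237003373995}{3505402729896} + 40068 \left(-157\right) = - \frac{4237003373995}{3505402729896} - 6290676 = - \frac{22051357060294623691}{3505402729896}$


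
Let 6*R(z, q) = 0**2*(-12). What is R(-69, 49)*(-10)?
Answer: 0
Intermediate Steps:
R(z, q) = 0 (R(z, q) = (0**2*(-12))/6 = (0*(-12))/6 = (1/6)*0 = 0)
R(-69, 49)*(-10) = 0*(-10) = 0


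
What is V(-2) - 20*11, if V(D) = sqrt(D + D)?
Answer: -220 + 2*I ≈ -220.0 + 2.0*I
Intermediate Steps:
V(D) = sqrt(2)*sqrt(D) (V(D) = sqrt(2*D) = sqrt(2)*sqrt(D))
V(-2) - 20*11 = sqrt(2)*sqrt(-2) - 20*11 = sqrt(2)*(I*sqrt(2)) - 220 = 2*I - 220 = -220 + 2*I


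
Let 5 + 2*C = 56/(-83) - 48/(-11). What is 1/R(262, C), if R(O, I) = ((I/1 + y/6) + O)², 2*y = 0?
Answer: 3334276/227734156225 ≈ 1.4641e-5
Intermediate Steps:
y = 0 (y = (½)*0 = 0)
C = -1197/1826 (C = -5/2 + (56/(-83) - 48/(-11))/2 = -5/2 + (56*(-1/83) - 48*(-1/11))/2 = -5/2 + (-56/83 + 48/11)/2 = -5/2 + (½)*(3368/913) = -5/2 + 1684/913 = -1197/1826 ≈ -0.65553)
R(O, I) = (I + O)² (R(O, I) = ((I/1 + 0/6) + O)² = ((I*1 + 0*(⅙)) + O)² = ((I + 0) + O)² = (I + O)²)
1/R(262, C) = 1/((-1197/1826 + 262)²) = 1/((477215/1826)²) = 1/(227734156225/3334276) = 3334276/227734156225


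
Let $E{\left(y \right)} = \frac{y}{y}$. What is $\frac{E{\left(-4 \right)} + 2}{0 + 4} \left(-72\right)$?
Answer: $-54$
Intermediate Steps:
$E{\left(y \right)} = 1$
$\frac{E{\left(-4 \right)} + 2}{0 + 4} \left(-72\right) = \frac{1 + 2}{0 + 4} \left(-72\right) = \frac{3}{4} \left(-72\right) = -54$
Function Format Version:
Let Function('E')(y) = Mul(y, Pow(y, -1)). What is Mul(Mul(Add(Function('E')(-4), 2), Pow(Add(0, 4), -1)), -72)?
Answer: -54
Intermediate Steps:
Function('E')(y) = 1
Mul(Mul(Add(Function('E')(-4), 2), Pow(Add(0, 4), -1)), -72) = Mul(Mul(Add(1, 2), Pow(Add(0, 4), -1)), -72) = Mul(Mul(3, Pow(4, -1)), -72) = Mul(Mul(3, Rational(1, 4)), -72) = Mul(Rational(3, 4), -72) = -54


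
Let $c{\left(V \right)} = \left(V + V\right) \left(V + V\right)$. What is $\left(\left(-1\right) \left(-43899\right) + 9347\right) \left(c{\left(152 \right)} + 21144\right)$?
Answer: $6046615760$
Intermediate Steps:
$c{\left(V \right)} = 4 V^{2}$ ($c{\left(V \right)} = 2 V 2 V = 4 V^{2}$)
$\left(\left(-1\right) \left(-43899\right) + 9347\right) \left(c{\left(152 \right)} + 21144\right) = \left(\left(-1\right) \left(-43899\right) + 9347\right) \left(4 \cdot 152^{2} + 21144\right) = \left(43899 + 9347\right) \left(4 \cdot 23104 + 21144\right) = 53246 \left(92416 + 21144\right) = 53246 \cdot 113560 = 6046615760$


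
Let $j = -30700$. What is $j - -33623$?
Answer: $2923$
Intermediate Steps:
$j - -33623 = -30700 - -33623 = -30700 + 33623 = 2923$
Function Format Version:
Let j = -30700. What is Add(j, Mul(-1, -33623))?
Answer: 2923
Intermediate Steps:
Add(j, Mul(-1, -33623)) = Add(-30700, Mul(-1, -33623)) = Add(-30700, 33623) = 2923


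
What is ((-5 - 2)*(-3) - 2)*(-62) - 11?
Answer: -1189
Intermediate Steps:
((-5 - 2)*(-3) - 2)*(-62) - 11 = (-7*(-3) - 2)*(-62) - 11 = (21 - 2)*(-62) - 11 = 19*(-62) - 11 = -1178 - 11 = -1189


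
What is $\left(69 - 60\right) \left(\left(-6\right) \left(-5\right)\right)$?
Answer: $270$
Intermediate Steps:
$\left(69 - 60\right) \left(\left(-6\right) \left(-5\right)\right) = 9 \cdot 30 = 270$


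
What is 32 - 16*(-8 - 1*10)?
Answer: 320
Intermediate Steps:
32 - 16*(-8 - 1*10) = 32 - 16*(-8 - 10) = 32 - 16*(-18) = 32 + 288 = 320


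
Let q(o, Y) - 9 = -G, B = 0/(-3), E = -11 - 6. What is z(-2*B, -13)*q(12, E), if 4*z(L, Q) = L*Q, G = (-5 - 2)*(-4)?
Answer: 0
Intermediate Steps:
E = -17
B = 0 (B = 0*(-⅓) = 0)
G = 28 (G = -7*(-4) = 28)
q(o, Y) = -19 (q(o, Y) = 9 - 1*28 = 9 - 28 = -19)
z(L, Q) = L*Q/4 (z(L, Q) = (L*Q)/4 = L*Q/4)
z(-2*B, -13)*q(12, E) = ((¼)*(-2*0)*(-13))*(-19) = ((¼)*0*(-13))*(-19) = 0*(-19) = 0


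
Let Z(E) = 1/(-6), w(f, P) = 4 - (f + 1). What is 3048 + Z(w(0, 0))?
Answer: 18287/6 ≈ 3047.8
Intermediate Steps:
w(f, P) = 3 - f (w(f, P) = 4 - (1 + f) = 4 + (-1 - f) = 3 - f)
Z(E) = -1/6
3048 + Z(w(0, 0)) = 3048 - 1/6 = 18287/6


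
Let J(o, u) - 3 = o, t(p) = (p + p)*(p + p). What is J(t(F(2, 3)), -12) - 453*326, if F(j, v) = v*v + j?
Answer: -147191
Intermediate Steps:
F(j, v) = j + v**2 (F(j, v) = v**2 + j = j + v**2)
t(p) = 4*p**2 (t(p) = (2*p)*(2*p) = 4*p**2)
J(o, u) = 3 + o
J(t(F(2, 3)), -12) - 453*326 = (3 + 4*(2 + 3**2)**2) - 453*326 = (3 + 4*(2 + 9)**2) - 147678 = (3 + 4*11**2) - 147678 = (3 + 4*121) - 147678 = (3 + 484) - 147678 = 487 - 147678 = -147191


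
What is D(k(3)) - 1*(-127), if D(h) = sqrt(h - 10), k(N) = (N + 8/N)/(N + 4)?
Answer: 127 + I*sqrt(4053)/21 ≈ 127.0 + 3.0316*I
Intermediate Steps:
k(N) = (N + 8/N)/(4 + N)
D(h) = sqrt(-10 + h)
D(k(3)) - 1*(-127) = sqrt(-10 + (8 + 3**2)/(3*(4 + 3))) - 1*(-127) = sqrt(-10 + (1/3)*(8 + 9)/7) + 127 = sqrt(-10 + (1/3)*(1/7)*17) + 127 = sqrt(-10 + 17/21) + 127 = sqrt(-193/21) + 127 = I*sqrt(4053)/21 + 127 = 127 + I*sqrt(4053)/21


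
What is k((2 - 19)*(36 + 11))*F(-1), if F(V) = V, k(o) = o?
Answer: 799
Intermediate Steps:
k((2 - 19)*(36 + 11))*F(-1) = ((2 - 19)*(36 + 11))*(-1) = -17*47*(-1) = -799*(-1) = 799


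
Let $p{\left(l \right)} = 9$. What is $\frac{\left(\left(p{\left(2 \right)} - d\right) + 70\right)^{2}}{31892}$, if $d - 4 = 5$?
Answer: $\frac{175}{1139} \approx 0.15364$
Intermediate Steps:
$d = 9$ ($d = 4 + 5 = 9$)
$\frac{\left(\left(p{\left(2 \right)} - d\right) + 70\right)^{2}}{31892} = \frac{\left(\left(9 - 9\right) + 70\right)^{2}}{31892} = \left(\left(9 - 9\right) + 70\right)^{2} \cdot \frac{1}{31892} = \left(0 + 70\right)^{2} \cdot \frac{1}{31892} = 70^{2} \cdot \frac{1}{31892} = 4900 \cdot \frac{1}{31892} = \frac{175}{1139}$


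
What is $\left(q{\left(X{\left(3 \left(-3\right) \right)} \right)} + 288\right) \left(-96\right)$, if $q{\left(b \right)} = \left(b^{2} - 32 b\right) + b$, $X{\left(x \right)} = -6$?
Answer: $-48960$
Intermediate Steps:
$q{\left(b \right)} = b^{2} - 31 b$
$\left(q{\left(X{\left(3 \left(-3\right) \right)} \right)} + 288\right) \left(-96\right) = \left(- 6 \left(-31 - 6\right) + 288\right) \left(-96\right) = \left(\left(-6\right) \left(-37\right) + 288\right) \left(-96\right) = \left(222 + 288\right) \left(-96\right) = 510 \left(-96\right) = -48960$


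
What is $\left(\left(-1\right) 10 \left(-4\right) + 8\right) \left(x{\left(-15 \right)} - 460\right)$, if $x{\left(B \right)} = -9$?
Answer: $-22512$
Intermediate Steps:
$\left(\left(-1\right) 10 \left(-4\right) + 8\right) \left(x{\left(-15 \right)} - 460\right) = \left(\left(-1\right) 10 \left(-4\right) + 8\right) \left(-9 - 460\right) = \left(\left(-10\right) \left(-4\right) + 8\right) \left(-469\right) = \left(40 + 8\right) \left(-469\right) = 48 \left(-469\right) = -22512$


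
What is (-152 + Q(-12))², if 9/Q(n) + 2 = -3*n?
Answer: 26615281/1156 ≈ 23024.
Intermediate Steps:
Q(n) = 9/(-2 - 3*n)
(-152 + Q(-12))² = (-152 - 9/(2 + 3*(-12)))² = (-152 - 9/(2 - 36))² = (-152 - 9/(-34))² = (-152 - 9*(-1/34))² = (-152 + 9/34)² = (-5159/34)² = 26615281/1156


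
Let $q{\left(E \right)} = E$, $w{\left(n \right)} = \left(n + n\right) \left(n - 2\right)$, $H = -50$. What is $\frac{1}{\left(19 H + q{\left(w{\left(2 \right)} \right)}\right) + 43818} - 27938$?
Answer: $- \frac{1197646183}{42868} \approx -27938.0$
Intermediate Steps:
$w{\left(n \right)} = 2 n \left(-2 + n\right)$
$\frac{1}{\left(19 H + q{\left(w{\left(2 \right)} \right)}\right) + 43818} - 27938 = \frac{1}{\left(19 \left(-50\right) + 2 \cdot 2 \left(-2 + 2\right)\right) + 43818} - 27938 = \frac{1}{\left(-950 + 2 \cdot 2 \cdot 0\right) + 43818} - 27938 = \frac{1}{\left(-950 + 0\right) + 43818} - 27938 = \frac{1}{-950 + 43818} - 27938 = \frac{1}{42868} - 27938 = - \frac{1197646183}{42868}$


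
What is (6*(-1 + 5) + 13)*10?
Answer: 370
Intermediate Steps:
(6*(-1 + 5) + 13)*10 = (6*4 + 13)*10 = (24 + 13)*10 = 37*10 = 370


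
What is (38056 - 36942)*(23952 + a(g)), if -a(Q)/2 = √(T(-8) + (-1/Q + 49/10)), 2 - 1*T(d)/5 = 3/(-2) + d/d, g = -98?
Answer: 26682528 - 1114*√85310/35 ≈ 2.6673e+7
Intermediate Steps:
T(d) = 25/2 (T(d) = 10 - 5*(3/(-2) + d/d) = 10 - 5*(3*(-½) + 1) = 10 - 5*(-3/2 + 1) = 10 - 5*(-½) = 10 + 5/2 = 25/2)
a(Q) = -2*√(87/5 - 1/Q) (a(Q) = -2*√(25/2 + (-1/Q + 49/10)) = -2*√(25/2 + (49/10 - 1/Q)) = -2*√(87/5 - 1/Q))
(38056 - 36942)*(23952 + a(g)) = (38056 - 36942)*(23952 - 2*√(435 - 25/(-98))/5) = 1114*(23952 - 2*√(435 - 25*(-1/98))/5) = 1114*(23952 - 2*√(435 + 25/98)/5) = 1114*(23952 - √85310/35) = 26682528 - 1114*√85310/35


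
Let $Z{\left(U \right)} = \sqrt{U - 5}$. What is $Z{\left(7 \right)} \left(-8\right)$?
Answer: $- 8 \sqrt{2} \approx -11.314$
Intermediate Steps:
$Z{\left(U \right)} = \sqrt{-5 + U}$
$Z{\left(7 \right)} \left(-8\right) = \sqrt{-5 + 7} \left(-8\right) = \sqrt{2} \left(-8\right) = - 8 \sqrt{2}$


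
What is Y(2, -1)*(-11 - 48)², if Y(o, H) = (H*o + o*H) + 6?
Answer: 6962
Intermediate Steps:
Y(o, H) = 6 + 2*H*o (Y(o, H) = (H*o + H*o) + 6 = 2*H*o + 6 = 6 + 2*H*o)
Y(2, -1)*(-11 - 48)² = (6 + 2*(-1)*2)*(-11 - 48)² = (6 - 4)*(-59)² = 2*3481 = 6962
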